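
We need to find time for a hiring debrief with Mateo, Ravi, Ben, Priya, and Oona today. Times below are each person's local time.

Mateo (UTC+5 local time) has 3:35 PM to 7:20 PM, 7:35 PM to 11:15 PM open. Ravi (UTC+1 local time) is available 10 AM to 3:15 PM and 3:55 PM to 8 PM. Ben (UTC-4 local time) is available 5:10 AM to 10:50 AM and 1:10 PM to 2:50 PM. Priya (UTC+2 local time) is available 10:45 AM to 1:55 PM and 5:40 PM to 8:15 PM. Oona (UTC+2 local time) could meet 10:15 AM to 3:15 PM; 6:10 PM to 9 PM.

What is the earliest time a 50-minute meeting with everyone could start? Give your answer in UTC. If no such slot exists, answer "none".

Mateo in UTC: 10:35-14:20, 14:35-18:15 (subtract 5h to convert from UTC+5).
Ravi in UTC: 09:00-14:15, 14:55-19:00 (subtract 1h to convert from UTC+1).
Ben in UTC: 09:10-14:50, 17:10-18:50 (add 4h to convert from UTC-4).
Priya in UTC: 08:45-11:55, 15:40-18:15 (subtract 2h to convert from UTC+2).
Oona in UTC: 08:15-13:15, 16:10-19:00 (subtract 2h to convert from UTC+2).
Mateo ∩ Ravi: 10:35-14:15, 14:55-18:15.
Mateo ∩ Ravi ∩ Ben: 10:35-14:15, 17:10-18:15.
Mateo ∩ Ravi ∩ Ben ∩ Priya: 10:35-11:55, 17:10-18:15.
Mateo ∩ Ravi ∩ Ben ∩ Priya ∩ Oona: 10:35-11:55, 17:10-18:15.
The first common window of at least 50 minutes is 10:35-11:55, so the earliest start is 10:35.

10:35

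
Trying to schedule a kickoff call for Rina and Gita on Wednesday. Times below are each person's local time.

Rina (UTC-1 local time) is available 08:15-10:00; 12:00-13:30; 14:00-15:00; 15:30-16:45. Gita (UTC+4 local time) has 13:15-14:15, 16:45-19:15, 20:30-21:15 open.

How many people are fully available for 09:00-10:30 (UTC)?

Rina in UTC: 09:15-11:00, 13:00-14:30, 15:00-16:00, 16:30-17:45 (add 1h to convert from UTC-1).
Gita in UTC: 09:15-10:15, 12:45-15:15, 16:30-17:15 (subtract 4h to convert from UTC+4).
nobody can make the full 09:00-10:30 slot — that's 0.

0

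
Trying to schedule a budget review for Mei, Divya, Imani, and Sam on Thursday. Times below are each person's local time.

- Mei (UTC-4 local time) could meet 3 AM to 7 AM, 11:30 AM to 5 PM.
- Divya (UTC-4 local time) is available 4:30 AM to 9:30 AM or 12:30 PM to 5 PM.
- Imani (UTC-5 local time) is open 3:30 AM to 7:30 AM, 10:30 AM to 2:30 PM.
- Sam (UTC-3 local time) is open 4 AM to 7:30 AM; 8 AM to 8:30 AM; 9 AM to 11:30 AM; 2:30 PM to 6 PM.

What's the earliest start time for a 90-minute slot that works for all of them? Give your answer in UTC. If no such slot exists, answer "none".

08:30

Mei in UTC: 07:00-11:00, 15:30-21:00 (add 4h to convert from UTC-4).
Divya in UTC: 08:30-13:30, 16:30-21:00 (add 4h to convert from UTC-4).
Imani in UTC: 08:30-12:30, 15:30-19:30 (add 5h to convert from UTC-5).
Sam in UTC: 07:00-10:30, 11:00-11:30, 12:00-14:30, 17:30-21:00 (add 3h to convert from UTC-3).
Mei ∩ Divya: 08:30-11:00, 16:30-21:00.
Mei ∩ Divya ∩ Imani: 08:30-11:00, 16:30-19:30.
Mei ∩ Divya ∩ Imani ∩ Sam: 08:30-10:30, 17:30-19:30.
The first common window of at least 90 minutes is 08:30-10:30, so the earliest start is 08:30.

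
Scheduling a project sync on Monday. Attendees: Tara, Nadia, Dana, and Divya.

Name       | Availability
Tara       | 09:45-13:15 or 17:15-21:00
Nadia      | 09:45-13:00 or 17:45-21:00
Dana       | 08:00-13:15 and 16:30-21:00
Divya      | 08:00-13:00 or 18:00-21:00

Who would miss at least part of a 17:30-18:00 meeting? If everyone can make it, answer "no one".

Tara: free for 17:30-18:00. Nadia: not fully free for 17:30-18:00. Dana: free for 17:30-18:00. Divya: not fully free for 17:30-18:00.

Divya, Nadia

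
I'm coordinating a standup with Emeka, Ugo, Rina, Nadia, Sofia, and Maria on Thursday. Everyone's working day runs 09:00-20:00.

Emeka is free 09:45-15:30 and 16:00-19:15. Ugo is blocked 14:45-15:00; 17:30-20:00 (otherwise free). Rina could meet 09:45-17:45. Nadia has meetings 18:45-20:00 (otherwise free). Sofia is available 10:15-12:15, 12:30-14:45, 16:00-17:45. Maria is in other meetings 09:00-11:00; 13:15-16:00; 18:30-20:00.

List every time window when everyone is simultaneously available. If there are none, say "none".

Emeka free: 09:45-15:30, 16:00-19:15.
Ugo free: 09:00-14:45, 15:00-17:30 (invert busy blocks within the working day).
Rina free: 09:45-17:45.
Nadia free: 09:00-18:45 (invert busy blocks within the working day).
Sofia free: 10:15-12:15, 12:30-14:45, 16:00-17:45.
Maria free: 11:00-13:15, 16:00-18:30 (invert busy blocks within the working day).
Emeka ∩ Ugo: 09:45-14:45, 15:00-15:30, 16:00-17:30.
Emeka ∩ Ugo ∩ Rina: 09:45-14:45, 15:00-15:30, 16:00-17:30.
Emeka ∩ Ugo ∩ Rina ∩ Nadia: 09:45-14:45, 15:00-15:30, 16:00-17:30.
Emeka ∩ Ugo ∩ Rina ∩ Nadia ∩ Sofia: 10:15-12:15, 12:30-14:45, 16:00-17:30.
Emeka ∩ Ugo ∩ Rina ∩ Nadia ∩ Sofia ∩ Maria: 11:00-12:15, 12:30-13:15, 16:00-17:30.

11:00-12:15, 12:30-13:15, 16:00-17:30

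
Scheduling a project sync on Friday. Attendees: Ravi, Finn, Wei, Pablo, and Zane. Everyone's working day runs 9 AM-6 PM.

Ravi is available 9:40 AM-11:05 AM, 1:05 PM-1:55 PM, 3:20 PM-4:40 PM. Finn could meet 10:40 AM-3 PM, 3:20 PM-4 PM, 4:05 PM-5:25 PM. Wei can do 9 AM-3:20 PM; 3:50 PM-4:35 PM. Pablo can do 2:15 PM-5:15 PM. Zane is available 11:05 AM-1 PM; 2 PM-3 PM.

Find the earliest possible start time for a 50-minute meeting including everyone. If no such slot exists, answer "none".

none

Ravi ∩ Finn: 10:40-11:05, 13:05-13:55, 15:20-16:00, 16:05-16:40.
Ravi ∩ Finn ∩ Wei: 10:40-11:05, 13:05-13:55, 15:50-16:00, 16:05-16:35.
Ravi ∩ Finn ∩ Wei ∩ Pablo: 15:50-16:00, 16:05-16:35.
Ravi ∩ Finn ∩ Wei ∩ Pablo ∩ Zane: ∅.
There is no time when everyone is free.
No common window is at least 50 minutes long.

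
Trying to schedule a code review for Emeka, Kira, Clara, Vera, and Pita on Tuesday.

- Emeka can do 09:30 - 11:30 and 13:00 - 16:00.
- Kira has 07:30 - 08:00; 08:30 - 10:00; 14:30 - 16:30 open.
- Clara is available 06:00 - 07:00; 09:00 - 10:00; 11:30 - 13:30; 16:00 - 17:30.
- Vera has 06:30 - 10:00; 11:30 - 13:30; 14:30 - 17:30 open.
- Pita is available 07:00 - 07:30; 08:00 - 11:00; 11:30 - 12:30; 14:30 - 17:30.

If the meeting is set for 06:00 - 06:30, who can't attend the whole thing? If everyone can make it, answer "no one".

Emeka: not fully free for 06:00-06:30. Kira: not fully free for 06:00-06:30. Clara: free for 06:00-06:30. Vera: not fully free for 06:00-06:30. Pita: not fully free for 06:00-06:30.

Emeka, Kira, Pita, Vera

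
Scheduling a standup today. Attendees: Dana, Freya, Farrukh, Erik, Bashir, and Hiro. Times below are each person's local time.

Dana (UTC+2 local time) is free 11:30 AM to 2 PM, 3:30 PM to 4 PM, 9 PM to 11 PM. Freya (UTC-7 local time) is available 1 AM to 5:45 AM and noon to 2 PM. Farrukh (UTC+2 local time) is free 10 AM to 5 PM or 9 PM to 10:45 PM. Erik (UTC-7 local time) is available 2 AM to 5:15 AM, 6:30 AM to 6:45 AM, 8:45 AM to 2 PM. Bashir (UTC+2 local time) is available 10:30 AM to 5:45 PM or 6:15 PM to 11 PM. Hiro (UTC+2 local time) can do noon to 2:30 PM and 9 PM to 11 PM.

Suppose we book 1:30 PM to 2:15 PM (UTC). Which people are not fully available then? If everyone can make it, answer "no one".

Dana, Erik, Freya, Hiro

Dana in UTC: 09:30-12:00, 13:30-14:00, 19:00-21:00 (subtract 2h to convert from UTC+2).
Freya in UTC: 08:00-12:45, 19:00-21:00 (add 7h to convert from UTC-7).
Farrukh in UTC: 08:00-15:00, 19:00-20:45 (subtract 2h to convert from UTC+2).
Erik in UTC: 09:00-12:15, 13:30-13:45, 15:45-21:00 (add 7h to convert from UTC-7).
Bashir in UTC: 08:30-15:45, 16:15-21:00 (subtract 2h to convert from UTC+2).
Hiro in UTC: 10:00-12:30, 19:00-21:00 (subtract 2h to convert from UTC+2).
Dana: not fully free for 13:30-14:15. Freya: not fully free for 13:30-14:15. Farrukh: free for 13:30-14:15. Erik: not fully free for 13:30-14:15. Bashir: free for 13:30-14:15. Hiro: not fully free for 13:30-14:15.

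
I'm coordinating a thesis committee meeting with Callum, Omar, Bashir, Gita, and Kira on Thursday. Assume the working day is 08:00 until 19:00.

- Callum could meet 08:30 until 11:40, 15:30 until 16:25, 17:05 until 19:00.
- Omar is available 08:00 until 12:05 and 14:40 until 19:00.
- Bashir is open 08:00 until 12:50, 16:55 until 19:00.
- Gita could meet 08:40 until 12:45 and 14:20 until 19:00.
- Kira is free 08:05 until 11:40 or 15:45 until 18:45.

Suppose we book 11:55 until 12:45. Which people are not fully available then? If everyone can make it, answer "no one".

Callum: not fully free for 11:55-12:45. Omar: not fully free for 11:55-12:45. Bashir: free for 11:55-12:45. Gita: free for 11:55-12:45. Kira: not fully free for 11:55-12:45.

Callum, Kira, Omar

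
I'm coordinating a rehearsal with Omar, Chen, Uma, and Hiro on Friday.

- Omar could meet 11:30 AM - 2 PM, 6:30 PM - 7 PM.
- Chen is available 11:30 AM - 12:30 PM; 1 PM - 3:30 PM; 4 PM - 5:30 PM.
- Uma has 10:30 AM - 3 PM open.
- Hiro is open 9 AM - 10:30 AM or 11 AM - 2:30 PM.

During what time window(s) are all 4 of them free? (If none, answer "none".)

11:30-12:30, 13:00-14:00

Omar ∩ Chen: 11:30-12:30, 13:00-14:00.
Omar ∩ Chen ∩ Uma: 11:30-12:30, 13:00-14:00.
Omar ∩ Chen ∩ Uma ∩ Hiro: 11:30-12:30, 13:00-14:00.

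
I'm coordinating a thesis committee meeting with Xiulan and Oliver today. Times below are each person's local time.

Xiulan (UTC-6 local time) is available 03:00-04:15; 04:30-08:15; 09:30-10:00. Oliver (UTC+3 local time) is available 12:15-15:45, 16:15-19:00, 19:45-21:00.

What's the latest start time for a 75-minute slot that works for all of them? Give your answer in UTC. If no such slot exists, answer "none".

Xiulan in UTC: 09:00-10:15, 10:30-14:15, 15:30-16:00 (add 6h to convert from UTC-6).
Oliver in UTC: 09:15-12:45, 13:15-16:00, 16:45-18:00 (subtract 3h to convert from UTC+3).
Xiulan ∩ Oliver: 09:15-10:15, 10:30-12:45, 13:15-14:15, 15:30-16:00.
The last common window of at least 75 minutes is 10:30-12:45; a 75-minute meeting can start as late as 11:30 and still end by 12:45.

11:30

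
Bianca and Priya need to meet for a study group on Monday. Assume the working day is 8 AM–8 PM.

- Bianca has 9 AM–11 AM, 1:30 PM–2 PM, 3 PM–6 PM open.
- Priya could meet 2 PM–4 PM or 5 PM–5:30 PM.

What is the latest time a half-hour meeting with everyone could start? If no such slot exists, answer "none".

Bianca ∩ Priya: 15:00-16:00, 17:00-17:30.
The last common window of at least 30 minutes is 17:00-17:30; a 30-minute meeting can start as late as 17:00 and still end by 17:30.

17:00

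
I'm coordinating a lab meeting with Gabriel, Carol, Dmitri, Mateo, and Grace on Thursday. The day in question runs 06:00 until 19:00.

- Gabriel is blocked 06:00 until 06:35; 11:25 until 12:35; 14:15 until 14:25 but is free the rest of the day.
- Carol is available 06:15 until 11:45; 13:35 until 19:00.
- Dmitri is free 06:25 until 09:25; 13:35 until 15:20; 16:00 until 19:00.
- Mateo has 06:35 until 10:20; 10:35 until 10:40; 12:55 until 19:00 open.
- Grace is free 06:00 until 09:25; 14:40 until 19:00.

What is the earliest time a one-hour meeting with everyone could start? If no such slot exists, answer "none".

Gabriel free: 06:35-11:25, 12:35-14:15, 14:25-19:00 (invert busy blocks within the working day).
Carol free: 06:15-11:45, 13:35-19:00.
Dmitri free: 06:25-09:25, 13:35-15:20, 16:00-19:00.
Mateo free: 06:35-10:20, 10:35-10:40, 12:55-19:00.
Grace free: 06:00-09:25, 14:40-19:00.
Gabriel ∩ Carol: 06:35-11:25, 13:35-14:15, 14:25-19:00.
Gabriel ∩ Carol ∩ Dmitri: 06:35-09:25, 13:35-14:15, 14:25-15:20, 16:00-19:00.
Gabriel ∩ Carol ∩ Dmitri ∩ Mateo: 06:35-09:25, 13:35-14:15, 14:25-15:20, 16:00-19:00.
Gabriel ∩ Carol ∩ Dmitri ∩ Mateo ∩ Grace: 06:35-09:25, 14:40-15:20, 16:00-19:00.
The first common window of at least 60 minutes is 06:35-09:25, so the earliest start is 06:35.

06:35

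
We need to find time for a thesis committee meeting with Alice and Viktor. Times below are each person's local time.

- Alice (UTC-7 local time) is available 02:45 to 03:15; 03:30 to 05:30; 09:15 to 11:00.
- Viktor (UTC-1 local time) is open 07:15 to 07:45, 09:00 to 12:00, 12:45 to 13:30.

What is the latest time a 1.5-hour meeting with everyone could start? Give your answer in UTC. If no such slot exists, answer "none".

11:00

Alice in UTC: 09:45-10:15, 10:30-12:30, 16:15-18:00 (add 7h to convert from UTC-7).
Viktor in UTC: 08:15-08:45, 10:00-13:00, 13:45-14:30 (add 1h to convert from UTC-1).
Alice ∩ Viktor: 10:00-10:15, 10:30-12:30.
So the common availability across everyone is 10:00-10:15, 10:30-12:30.
The last common window of at least 90 minutes is 10:30-12:30; a 90-minute meeting can start as late as 11:00 and still end by 12:30.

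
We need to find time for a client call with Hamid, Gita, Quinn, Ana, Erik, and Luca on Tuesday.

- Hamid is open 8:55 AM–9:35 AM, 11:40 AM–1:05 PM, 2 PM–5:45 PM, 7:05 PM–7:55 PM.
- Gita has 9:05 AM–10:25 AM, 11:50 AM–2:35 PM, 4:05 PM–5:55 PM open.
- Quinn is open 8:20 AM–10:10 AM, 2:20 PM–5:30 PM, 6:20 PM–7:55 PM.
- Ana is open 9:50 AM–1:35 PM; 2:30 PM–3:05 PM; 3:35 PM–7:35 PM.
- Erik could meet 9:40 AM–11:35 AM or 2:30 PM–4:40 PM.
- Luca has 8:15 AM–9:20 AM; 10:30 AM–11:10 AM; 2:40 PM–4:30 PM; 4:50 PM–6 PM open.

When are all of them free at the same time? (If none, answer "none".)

16:05-16:30

Hamid ∩ Gita: 09:05-09:35, 11:50-13:05, 14:00-14:35, 16:05-17:45.
Hamid ∩ Gita ∩ Quinn: 09:05-09:35, 14:20-14:35, 16:05-17:30.
Hamid ∩ Gita ∩ Quinn ∩ Ana: 14:30-14:35, 16:05-17:30.
Hamid ∩ Gita ∩ Quinn ∩ Ana ∩ Erik: 14:30-14:35, 16:05-16:40.
Hamid ∩ Gita ∩ Quinn ∩ Ana ∩ Erik ∩ Luca: 16:05-16:30.
So the common availability across everyone is 16:05-16:30.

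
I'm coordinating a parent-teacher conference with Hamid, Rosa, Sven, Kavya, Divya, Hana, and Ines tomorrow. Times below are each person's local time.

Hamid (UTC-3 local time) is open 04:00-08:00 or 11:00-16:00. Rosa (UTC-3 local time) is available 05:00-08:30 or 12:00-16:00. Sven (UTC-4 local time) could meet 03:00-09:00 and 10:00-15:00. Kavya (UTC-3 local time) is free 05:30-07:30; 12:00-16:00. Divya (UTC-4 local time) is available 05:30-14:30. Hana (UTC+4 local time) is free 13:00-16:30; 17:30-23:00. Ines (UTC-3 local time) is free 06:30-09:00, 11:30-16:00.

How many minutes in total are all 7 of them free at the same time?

Hamid in UTC: 07:00-11:00, 14:00-19:00 (add 3h to convert from UTC-3).
Rosa in UTC: 08:00-11:30, 15:00-19:00 (add 3h to convert from UTC-3).
Sven in UTC: 07:00-13:00, 14:00-19:00 (add 4h to convert from UTC-4).
Kavya in UTC: 08:30-10:30, 15:00-19:00 (add 3h to convert from UTC-3).
Divya in UTC: 09:30-18:30 (add 4h to convert from UTC-4).
Hana in UTC: 09:00-12:30, 13:30-19:00 (subtract 4h to convert from UTC+4).
Ines in UTC: 09:30-12:00, 14:30-19:00 (add 3h to convert from UTC-3).
Hamid ∩ Rosa: 08:00-11:00, 15:00-19:00.
Hamid ∩ Rosa ∩ Sven: 08:00-11:00, 15:00-19:00.
Hamid ∩ Rosa ∩ Sven ∩ Kavya: 08:30-10:30, 15:00-19:00.
Hamid ∩ Rosa ∩ Sven ∩ Kavya ∩ Divya: 09:30-10:30, 15:00-18:30.
Hamid ∩ Rosa ∩ Sven ∩ Kavya ∩ Divya ∩ Hana: 09:30-10:30, 15:00-18:30.
Hamid ∩ Rosa ∩ Sven ∩ Kavya ∩ Divya ∩ Hana ∩ Ines: 09:30-10:30, 15:00-18:30.
Those are the intersection windows.
Summing the common windows: 60 + 210 = 270 minutes.

270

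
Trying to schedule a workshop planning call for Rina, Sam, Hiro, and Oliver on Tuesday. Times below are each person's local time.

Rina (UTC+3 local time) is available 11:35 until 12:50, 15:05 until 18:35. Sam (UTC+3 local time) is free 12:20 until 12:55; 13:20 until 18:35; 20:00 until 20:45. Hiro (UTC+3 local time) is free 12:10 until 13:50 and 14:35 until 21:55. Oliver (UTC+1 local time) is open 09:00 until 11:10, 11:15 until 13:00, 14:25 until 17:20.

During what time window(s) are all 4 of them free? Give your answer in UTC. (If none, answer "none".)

09:20-09:50, 13:25-15:35

Rina in UTC: 08:35-09:50, 12:05-15:35 (subtract 3h to convert from UTC+3).
Sam in UTC: 09:20-09:55, 10:20-15:35, 17:00-17:45 (subtract 3h to convert from UTC+3).
Hiro in UTC: 09:10-10:50, 11:35-18:55 (subtract 3h to convert from UTC+3).
Oliver in UTC: 08:00-10:10, 10:15-12:00, 13:25-16:20 (subtract 1h to convert from UTC+1).
Rina ∩ Sam: 09:20-09:50, 12:05-15:35.
Rina ∩ Sam ∩ Hiro: 09:20-09:50, 12:05-15:35.
Rina ∩ Sam ∩ Hiro ∩ Oliver: 09:20-09:50, 13:25-15:35.
So the common availability across everyone is 09:20-09:50, 13:25-15:35.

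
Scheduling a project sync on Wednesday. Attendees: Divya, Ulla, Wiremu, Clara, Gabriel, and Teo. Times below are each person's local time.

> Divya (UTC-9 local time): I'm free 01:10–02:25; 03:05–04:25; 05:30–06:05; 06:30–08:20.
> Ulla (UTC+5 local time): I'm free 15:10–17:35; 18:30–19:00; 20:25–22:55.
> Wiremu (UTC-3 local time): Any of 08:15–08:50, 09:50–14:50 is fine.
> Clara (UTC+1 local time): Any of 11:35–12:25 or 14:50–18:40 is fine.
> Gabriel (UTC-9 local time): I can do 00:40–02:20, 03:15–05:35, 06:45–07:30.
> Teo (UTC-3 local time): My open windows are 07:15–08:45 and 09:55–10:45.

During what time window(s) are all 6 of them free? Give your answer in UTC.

Divya in UTC: 10:10-11:25, 12:05-13:25, 14:30-15:05, 15:30-17:20 (add 9h to convert from UTC-9).
Ulla in UTC: 10:10-12:35, 13:30-14:00, 15:25-17:55 (subtract 5h to convert from UTC+5).
Wiremu in UTC: 11:15-11:50, 12:50-17:50 (add 3h to convert from UTC-3).
Clara in UTC: 10:35-11:25, 13:50-17:40 (subtract 1h to convert from UTC+1).
Gabriel in UTC: 09:40-11:20, 12:15-14:35, 15:45-16:30 (add 9h to convert from UTC-9).
Teo in UTC: 10:15-11:45, 12:55-13:45 (add 3h to convert from UTC-3).
Divya ∩ Ulla: 10:10-11:25, 12:05-12:35, 15:30-17:20.
Divya ∩ Ulla ∩ Wiremu: 11:15-11:25, 15:30-17:20.
Divya ∩ Ulla ∩ Wiremu ∩ Clara: 11:15-11:25, 15:30-17:20.
Divya ∩ Ulla ∩ Wiremu ∩ Clara ∩ Gabriel: 11:15-11:20, 15:45-16:30.
Divya ∩ Ulla ∩ Wiremu ∩ Clara ∩ Gabriel ∩ Teo: 11:15-11:20.
So the common availability across everyone is 11:15-11:20.

11:15-11:20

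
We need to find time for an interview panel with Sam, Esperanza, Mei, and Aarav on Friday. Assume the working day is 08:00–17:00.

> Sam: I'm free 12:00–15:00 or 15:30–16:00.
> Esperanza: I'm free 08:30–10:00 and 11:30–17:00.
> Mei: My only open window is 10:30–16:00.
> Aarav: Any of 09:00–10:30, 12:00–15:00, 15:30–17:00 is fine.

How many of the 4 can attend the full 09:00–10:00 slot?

Esperanza and Aarav can make the full 09:00-10:00 slot — that's 2.

2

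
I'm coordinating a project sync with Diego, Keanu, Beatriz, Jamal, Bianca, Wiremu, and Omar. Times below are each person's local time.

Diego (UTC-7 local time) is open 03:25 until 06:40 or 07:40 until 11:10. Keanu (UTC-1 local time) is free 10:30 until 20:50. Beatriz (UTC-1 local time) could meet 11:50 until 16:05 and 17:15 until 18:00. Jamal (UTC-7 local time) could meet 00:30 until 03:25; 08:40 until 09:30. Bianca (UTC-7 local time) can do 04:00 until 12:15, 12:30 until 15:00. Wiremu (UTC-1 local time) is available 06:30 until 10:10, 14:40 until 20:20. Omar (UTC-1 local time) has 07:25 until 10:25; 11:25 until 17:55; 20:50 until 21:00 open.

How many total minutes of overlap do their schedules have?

50

Diego in UTC: 10:25-13:40, 14:40-18:10 (add 7h to convert from UTC-7).
Keanu in UTC: 11:30-21:50 (add 1h to convert from UTC-1).
Beatriz in UTC: 12:50-17:05, 18:15-19:00 (add 1h to convert from UTC-1).
Jamal in UTC: 07:30-10:25, 15:40-16:30 (add 7h to convert from UTC-7).
Bianca in UTC: 11:00-19:15, 19:30-22:00 (add 7h to convert from UTC-7).
Wiremu in UTC: 07:30-11:10, 15:40-21:20 (add 1h to convert from UTC-1).
Omar in UTC: 08:25-11:25, 12:25-18:55, 21:50-22:00 (add 1h to convert from UTC-1).
Diego ∩ Keanu: 11:30-13:40, 14:40-18:10.
Diego ∩ Keanu ∩ Beatriz: 12:50-13:40, 14:40-17:05.
Diego ∩ Keanu ∩ Beatriz ∩ Jamal: 15:40-16:30.
Diego ∩ Keanu ∩ Beatriz ∩ Jamal ∩ Bianca: 15:40-16:30.
Diego ∩ Keanu ∩ Beatriz ∩ Jamal ∩ Bianca ∩ Wiremu: 15:40-16:30.
Diego ∩ Keanu ∩ Beatriz ∩ Jamal ∩ Bianca ∩ Wiremu ∩ Omar: 15:40-16:30.
Those are the intersection windows.
That's a single block of 50 minutes.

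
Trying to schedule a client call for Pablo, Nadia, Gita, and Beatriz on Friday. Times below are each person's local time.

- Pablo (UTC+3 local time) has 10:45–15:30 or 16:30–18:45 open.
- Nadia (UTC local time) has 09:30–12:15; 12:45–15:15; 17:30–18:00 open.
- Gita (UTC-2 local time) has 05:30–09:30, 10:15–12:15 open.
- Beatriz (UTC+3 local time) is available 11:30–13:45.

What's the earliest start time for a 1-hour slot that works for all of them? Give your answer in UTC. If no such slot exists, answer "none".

09:30

Pablo in UTC: 07:45-12:30, 13:30-15:45 (subtract 3h to convert from UTC+3).
Nadia in UTC: 09:30-12:15, 12:45-15:15, 17:30-18:00.
Gita in UTC: 07:30-11:30, 12:15-14:15 (add 2h to convert from UTC-2).
Beatriz in UTC: 08:30-10:45 (subtract 3h to convert from UTC+3).
Pablo ∩ Nadia: 09:30-12:15, 13:30-15:15.
Pablo ∩ Nadia ∩ Gita: 09:30-11:30, 13:30-14:15.
Pablo ∩ Nadia ∩ Gita ∩ Beatriz: 09:30-10:45.
Those are the intersection windows.
The first common window of at least 60 minutes is 09:30-10:45, so the earliest start is 09:30.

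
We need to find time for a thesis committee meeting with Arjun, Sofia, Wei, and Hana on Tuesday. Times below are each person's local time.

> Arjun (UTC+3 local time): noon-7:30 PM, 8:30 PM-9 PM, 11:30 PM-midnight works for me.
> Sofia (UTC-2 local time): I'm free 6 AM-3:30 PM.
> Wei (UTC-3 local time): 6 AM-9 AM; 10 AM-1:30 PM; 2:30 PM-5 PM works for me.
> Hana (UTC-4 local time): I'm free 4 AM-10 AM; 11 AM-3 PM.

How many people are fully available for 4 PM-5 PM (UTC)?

Arjun in UTC: 09:00-16:30, 17:30-18:00, 20:30-21:00 (subtract 3h to convert from UTC+3).
Sofia in UTC: 08:00-17:30 (add 2h to convert from UTC-2).
Wei in UTC: 09:00-12:00, 13:00-16:30, 17:30-20:00 (add 3h to convert from UTC-3).
Hana in UTC: 08:00-14:00, 15:00-19:00 (add 4h to convert from UTC-4).
Sofia and Hana can make the full 16:00-17:00 slot — that's 2.

2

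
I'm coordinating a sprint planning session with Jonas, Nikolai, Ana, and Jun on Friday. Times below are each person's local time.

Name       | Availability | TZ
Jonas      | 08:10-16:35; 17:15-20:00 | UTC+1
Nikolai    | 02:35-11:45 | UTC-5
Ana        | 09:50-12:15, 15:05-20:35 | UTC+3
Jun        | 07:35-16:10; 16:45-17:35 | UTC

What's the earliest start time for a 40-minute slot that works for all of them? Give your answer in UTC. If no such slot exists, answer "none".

07:35

Jonas in UTC: 07:10-15:35, 16:15-19:00 (subtract 1h to convert from UTC+1).
Nikolai in UTC: 07:35-16:45 (add 5h to convert from UTC-5).
Ana in UTC: 06:50-09:15, 12:05-17:35 (subtract 3h to convert from UTC+3).
Jun in UTC: 07:35-16:10, 16:45-17:35.
Jonas ∩ Nikolai: 07:35-15:35, 16:15-16:45.
Jonas ∩ Nikolai ∩ Ana: 07:35-09:15, 12:05-15:35, 16:15-16:45.
Jonas ∩ Nikolai ∩ Ana ∩ Jun: 07:35-09:15, 12:05-15:35.
Those are the intersection windows.
The first common window of at least 40 minutes is 07:35-09:15, so the earliest start is 07:35.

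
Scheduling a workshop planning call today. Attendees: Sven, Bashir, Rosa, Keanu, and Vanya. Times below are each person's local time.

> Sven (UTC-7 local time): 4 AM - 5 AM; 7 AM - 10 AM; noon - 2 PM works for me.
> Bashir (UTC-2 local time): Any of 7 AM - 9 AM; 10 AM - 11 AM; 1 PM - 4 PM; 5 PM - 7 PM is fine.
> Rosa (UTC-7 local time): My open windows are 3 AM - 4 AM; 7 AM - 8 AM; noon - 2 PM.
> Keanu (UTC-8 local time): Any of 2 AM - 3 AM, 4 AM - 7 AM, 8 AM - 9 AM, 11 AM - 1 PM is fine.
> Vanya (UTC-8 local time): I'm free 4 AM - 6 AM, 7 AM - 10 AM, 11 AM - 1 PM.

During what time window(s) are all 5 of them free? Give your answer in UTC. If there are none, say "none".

19:00-21:00

Sven in UTC: 11:00-12:00, 14:00-17:00, 19:00-21:00 (add 7h to convert from UTC-7).
Bashir in UTC: 09:00-11:00, 12:00-13:00, 15:00-18:00, 19:00-21:00 (add 2h to convert from UTC-2).
Rosa in UTC: 10:00-11:00, 14:00-15:00, 19:00-21:00 (add 7h to convert from UTC-7).
Keanu in UTC: 10:00-11:00, 12:00-15:00, 16:00-17:00, 19:00-21:00 (add 8h to convert from UTC-8).
Vanya in UTC: 12:00-14:00, 15:00-18:00, 19:00-21:00 (add 8h to convert from UTC-8).
Sven ∩ Bashir: 15:00-17:00, 19:00-21:00.
Sven ∩ Bashir ∩ Rosa: 19:00-21:00.
Sven ∩ Bashir ∩ Rosa ∩ Keanu: 19:00-21:00.
Sven ∩ Bashir ∩ Rosa ∩ Keanu ∩ Vanya: 19:00-21:00.
So the common availability across everyone is 19:00-21:00.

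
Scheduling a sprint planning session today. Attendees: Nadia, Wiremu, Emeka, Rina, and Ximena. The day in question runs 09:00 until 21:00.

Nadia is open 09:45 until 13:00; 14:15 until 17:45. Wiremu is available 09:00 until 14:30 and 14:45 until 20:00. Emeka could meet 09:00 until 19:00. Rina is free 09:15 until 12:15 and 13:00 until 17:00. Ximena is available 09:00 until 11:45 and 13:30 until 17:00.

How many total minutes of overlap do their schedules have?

270

Nadia ∩ Wiremu: 09:45-13:00, 14:15-14:30, 14:45-17:45.
Nadia ∩ Wiremu ∩ Emeka: 09:45-13:00, 14:15-14:30, 14:45-17:45.
Nadia ∩ Wiremu ∩ Emeka ∩ Rina: 09:45-12:15, 14:15-14:30, 14:45-17:00.
Nadia ∩ Wiremu ∩ Emeka ∩ Rina ∩ Ximena: 09:45-11:45, 14:15-14:30, 14:45-17:00.
Summing the common windows: 120 + 15 + 135 = 270 minutes.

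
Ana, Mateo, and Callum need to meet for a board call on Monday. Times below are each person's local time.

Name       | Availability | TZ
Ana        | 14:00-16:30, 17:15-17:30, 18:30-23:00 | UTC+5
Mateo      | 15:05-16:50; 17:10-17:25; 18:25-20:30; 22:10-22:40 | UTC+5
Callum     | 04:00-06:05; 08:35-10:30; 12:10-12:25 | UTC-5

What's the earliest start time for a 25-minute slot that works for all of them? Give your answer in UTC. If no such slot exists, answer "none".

Ana in UTC: 09:00-11:30, 12:15-12:30, 13:30-18:00 (subtract 5h to convert from UTC+5).
Mateo in UTC: 10:05-11:50, 12:10-12:25, 13:25-15:30, 17:10-17:40 (subtract 5h to convert from UTC+5).
Callum in UTC: 09:00-11:05, 13:35-15:30, 17:10-17:25 (add 5h to convert from UTC-5).
Ana ∩ Mateo: 10:05-11:30, 12:15-12:25, 13:30-15:30, 17:10-17:40.
Ana ∩ Mateo ∩ Callum: 10:05-11:05, 13:35-15:30, 17:10-17:25.
The first common window of at least 25 minutes is 10:05-11:05, so the earliest start is 10:05.

10:05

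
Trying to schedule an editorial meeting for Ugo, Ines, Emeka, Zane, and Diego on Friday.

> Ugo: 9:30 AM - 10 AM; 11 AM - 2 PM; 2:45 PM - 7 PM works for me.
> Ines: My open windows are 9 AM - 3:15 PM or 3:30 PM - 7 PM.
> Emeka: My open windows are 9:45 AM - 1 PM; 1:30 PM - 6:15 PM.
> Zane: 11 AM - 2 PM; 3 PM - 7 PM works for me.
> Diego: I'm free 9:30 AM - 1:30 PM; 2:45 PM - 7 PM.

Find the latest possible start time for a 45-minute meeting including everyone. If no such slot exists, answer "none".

Ugo ∩ Ines: 09:30-10:00, 11:00-14:00, 14:45-15:15, 15:30-19:00.
Ugo ∩ Ines ∩ Emeka: 09:45-10:00, 11:00-13:00, 13:30-14:00, 14:45-15:15, 15:30-18:15.
Ugo ∩ Ines ∩ Emeka ∩ Zane: 11:00-13:00, 13:30-14:00, 15:00-15:15, 15:30-18:15.
Ugo ∩ Ines ∩ Emeka ∩ Zane ∩ Diego: 11:00-13:00, 15:00-15:15, 15:30-18:15.
The last common window of at least 45 minutes is 15:30-18:15; a 45-minute meeting can start as late as 17:30 and still end by 18:15.

17:30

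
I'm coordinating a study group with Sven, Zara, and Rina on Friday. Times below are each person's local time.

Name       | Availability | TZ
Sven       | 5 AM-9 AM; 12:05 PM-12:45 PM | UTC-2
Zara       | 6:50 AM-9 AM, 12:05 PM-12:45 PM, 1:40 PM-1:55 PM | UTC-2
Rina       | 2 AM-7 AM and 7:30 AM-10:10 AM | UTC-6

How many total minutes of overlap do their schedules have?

170

Sven in UTC: 07:00-11:00, 14:05-14:45 (add 2h to convert from UTC-2).
Zara in UTC: 08:50-11:00, 14:05-14:45, 15:40-15:55 (add 2h to convert from UTC-2).
Rina in UTC: 08:00-13:00, 13:30-16:10 (add 6h to convert from UTC-6).
Sven ∩ Zara: 08:50-11:00, 14:05-14:45.
Sven ∩ Zara ∩ Rina: 08:50-11:00, 14:05-14:45.
Summing the common windows: 130 + 40 = 170 minutes.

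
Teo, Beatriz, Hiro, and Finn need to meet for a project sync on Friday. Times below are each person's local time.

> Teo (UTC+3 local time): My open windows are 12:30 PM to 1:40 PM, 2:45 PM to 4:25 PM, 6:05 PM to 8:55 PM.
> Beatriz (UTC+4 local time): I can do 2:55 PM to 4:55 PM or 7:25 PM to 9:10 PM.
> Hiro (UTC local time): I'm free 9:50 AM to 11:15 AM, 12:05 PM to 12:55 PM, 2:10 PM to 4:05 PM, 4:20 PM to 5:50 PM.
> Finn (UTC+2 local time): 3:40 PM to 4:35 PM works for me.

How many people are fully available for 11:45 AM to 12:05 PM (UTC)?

Teo in UTC: 09:30-10:40, 11:45-13:25, 15:05-17:55 (subtract 3h to convert from UTC+3).
Beatriz in UTC: 10:55-12:55, 15:25-17:10 (subtract 4h to convert from UTC+4).
Hiro in UTC: 09:50-11:15, 12:05-12:55, 14:10-16:05, 16:20-17:50.
Finn in UTC: 13:40-14:35 (subtract 2h to convert from UTC+2).
Teo and Beatriz can make the full 11:45-12:05 slot — that's 2.

2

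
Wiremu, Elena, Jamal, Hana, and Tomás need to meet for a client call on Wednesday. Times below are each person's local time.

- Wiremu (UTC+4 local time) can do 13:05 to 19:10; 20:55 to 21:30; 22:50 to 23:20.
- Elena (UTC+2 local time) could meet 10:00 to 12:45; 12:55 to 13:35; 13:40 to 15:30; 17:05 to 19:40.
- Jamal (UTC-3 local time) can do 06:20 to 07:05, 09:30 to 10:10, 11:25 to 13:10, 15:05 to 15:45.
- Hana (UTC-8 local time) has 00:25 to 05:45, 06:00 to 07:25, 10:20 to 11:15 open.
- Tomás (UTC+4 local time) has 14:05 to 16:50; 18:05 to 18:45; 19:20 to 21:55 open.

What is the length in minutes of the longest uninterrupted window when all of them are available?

20

Wiremu in UTC: 09:05-15:10, 16:55-17:30, 18:50-19:20 (subtract 4h to convert from UTC+4).
Elena in UTC: 08:00-10:45, 10:55-11:35, 11:40-13:30, 15:05-17:40 (subtract 2h to convert from UTC+2).
Jamal in UTC: 09:20-10:05, 12:30-13:10, 14:25-16:10, 18:05-18:45 (add 3h to convert from UTC-3).
Hana in UTC: 08:25-13:45, 14:00-15:25, 18:20-19:15 (add 8h to convert from UTC-8).
Tomás in UTC: 10:05-12:50, 14:05-14:45, 15:20-17:55 (subtract 4h to convert from UTC+4).
Wiremu ∩ Elena: 09:05-10:45, 10:55-11:35, 11:40-13:30, 15:05-15:10, 16:55-17:30.
Wiremu ∩ Elena ∩ Jamal: 09:20-10:05, 12:30-13:10, 15:05-15:10.
Wiremu ∩ Elena ∩ Jamal ∩ Hana: 09:20-10:05, 12:30-13:10, 15:05-15:10.
Wiremu ∩ Elena ∩ Jamal ∩ Hana ∩ Tomás: 12:30-12:50.
The longest is 12:30-12:50 at 20 minutes.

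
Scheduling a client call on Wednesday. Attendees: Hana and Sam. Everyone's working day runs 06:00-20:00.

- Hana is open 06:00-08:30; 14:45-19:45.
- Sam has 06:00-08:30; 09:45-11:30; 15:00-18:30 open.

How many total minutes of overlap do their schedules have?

Hana ∩ Sam: 06:00-08:30, 15:00-18:30.
Summing the common windows: 150 + 210 = 360 minutes.

360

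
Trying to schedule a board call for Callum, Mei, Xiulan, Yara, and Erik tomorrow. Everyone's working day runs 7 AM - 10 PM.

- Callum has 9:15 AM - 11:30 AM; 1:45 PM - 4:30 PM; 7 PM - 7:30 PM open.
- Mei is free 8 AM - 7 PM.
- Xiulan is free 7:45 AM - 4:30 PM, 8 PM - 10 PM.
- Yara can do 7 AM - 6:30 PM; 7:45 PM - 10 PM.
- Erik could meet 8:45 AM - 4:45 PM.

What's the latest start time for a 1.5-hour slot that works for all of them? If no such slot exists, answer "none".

Callum ∩ Mei: 09:15-11:30, 13:45-16:30.
Callum ∩ Mei ∩ Xiulan: 09:15-11:30, 13:45-16:30.
Callum ∩ Mei ∩ Xiulan ∩ Yara: 09:15-11:30, 13:45-16:30.
Callum ∩ Mei ∩ Xiulan ∩ Yara ∩ Erik: 09:15-11:30, 13:45-16:30.
So the common availability across everyone is 09:15-11:30, 13:45-16:30.
The last common window of at least 90 minutes is 13:45-16:30; a 90-minute meeting can start as late as 15:00 and still end by 16:30.

15:00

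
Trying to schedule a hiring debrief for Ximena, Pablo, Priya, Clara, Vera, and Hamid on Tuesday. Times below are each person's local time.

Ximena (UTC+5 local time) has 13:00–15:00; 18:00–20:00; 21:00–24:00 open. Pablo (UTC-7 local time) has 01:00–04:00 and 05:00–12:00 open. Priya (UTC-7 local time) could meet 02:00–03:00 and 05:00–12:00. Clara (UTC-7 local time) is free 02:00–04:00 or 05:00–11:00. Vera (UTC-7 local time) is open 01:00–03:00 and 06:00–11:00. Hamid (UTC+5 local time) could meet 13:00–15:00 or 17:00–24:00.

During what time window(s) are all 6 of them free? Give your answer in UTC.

09:00-10:00, 13:00-15:00, 16:00-18:00

Ximena in UTC: 08:00-10:00, 13:00-15:00, 16:00-19:00 (subtract 5h to convert from UTC+5).
Pablo in UTC: 08:00-11:00, 12:00-19:00 (add 7h to convert from UTC-7).
Priya in UTC: 09:00-10:00, 12:00-19:00 (add 7h to convert from UTC-7).
Clara in UTC: 09:00-11:00, 12:00-18:00 (add 7h to convert from UTC-7).
Vera in UTC: 08:00-10:00, 13:00-18:00 (add 7h to convert from UTC-7).
Hamid in UTC: 08:00-10:00, 12:00-19:00 (subtract 5h to convert from UTC+5).
Ximena ∩ Pablo: 08:00-10:00, 13:00-15:00, 16:00-19:00.
Ximena ∩ Pablo ∩ Priya: 09:00-10:00, 13:00-15:00, 16:00-19:00.
Ximena ∩ Pablo ∩ Priya ∩ Clara: 09:00-10:00, 13:00-15:00, 16:00-18:00.
Ximena ∩ Pablo ∩ Priya ∩ Clara ∩ Vera: 09:00-10:00, 13:00-15:00, 16:00-18:00.
Ximena ∩ Pablo ∩ Priya ∩ Clara ∩ Vera ∩ Hamid: 09:00-10:00, 13:00-15:00, 16:00-18:00.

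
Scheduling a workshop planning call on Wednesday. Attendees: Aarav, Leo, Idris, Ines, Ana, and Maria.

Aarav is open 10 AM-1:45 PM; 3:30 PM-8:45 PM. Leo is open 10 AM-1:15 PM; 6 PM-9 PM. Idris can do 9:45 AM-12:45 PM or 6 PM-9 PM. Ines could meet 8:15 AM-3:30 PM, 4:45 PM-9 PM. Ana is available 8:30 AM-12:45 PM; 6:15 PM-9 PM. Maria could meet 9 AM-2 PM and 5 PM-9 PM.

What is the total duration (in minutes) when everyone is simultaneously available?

Aarav ∩ Leo: 10:00-13:15, 18:00-20:45.
Aarav ∩ Leo ∩ Idris: 10:00-12:45, 18:00-20:45.
Aarav ∩ Leo ∩ Idris ∩ Ines: 10:00-12:45, 18:00-20:45.
Aarav ∩ Leo ∩ Idris ∩ Ines ∩ Ana: 10:00-12:45, 18:15-20:45.
Aarav ∩ Leo ∩ Idris ∩ Ines ∩ Ana ∩ Maria: 10:00-12:45, 18:15-20:45.
Summing the common windows: 165 + 150 = 315 minutes.

315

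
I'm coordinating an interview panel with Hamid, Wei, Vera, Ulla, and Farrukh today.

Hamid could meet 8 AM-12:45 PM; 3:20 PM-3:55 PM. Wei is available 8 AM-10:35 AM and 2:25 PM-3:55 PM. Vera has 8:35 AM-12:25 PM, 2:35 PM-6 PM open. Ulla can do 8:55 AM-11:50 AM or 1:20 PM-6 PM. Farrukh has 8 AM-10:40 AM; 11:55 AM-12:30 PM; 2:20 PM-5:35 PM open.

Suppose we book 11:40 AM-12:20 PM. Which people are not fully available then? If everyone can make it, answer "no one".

Farrukh, Ulla, Wei

Hamid: free for 11:40-12:20. Wei: not fully free for 11:40-12:20. Vera: free for 11:40-12:20. Ulla: not fully free for 11:40-12:20. Farrukh: not fully free for 11:40-12:20.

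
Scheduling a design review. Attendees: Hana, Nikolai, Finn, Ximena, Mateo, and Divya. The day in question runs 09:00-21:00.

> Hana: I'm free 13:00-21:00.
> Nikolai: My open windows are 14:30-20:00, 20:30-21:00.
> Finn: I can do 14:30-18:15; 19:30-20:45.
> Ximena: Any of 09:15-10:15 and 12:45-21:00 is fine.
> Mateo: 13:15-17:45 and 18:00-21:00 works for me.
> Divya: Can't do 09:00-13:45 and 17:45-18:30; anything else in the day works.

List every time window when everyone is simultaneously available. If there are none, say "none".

14:30-17:45, 19:30-20:00, 20:30-20:45

Hana free: 13:00-21:00.
Nikolai free: 14:30-20:00, 20:30-21:00.
Finn free: 14:30-18:15, 19:30-20:45.
Ximena free: 09:15-10:15, 12:45-21:00.
Mateo free: 13:15-17:45, 18:00-21:00.
Divya free: 13:45-17:45, 18:30-21:00 (invert busy blocks within the working day).
Hana ∩ Nikolai: 14:30-20:00, 20:30-21:00.
Hana ∩ Nikolai ∩ Finn: 14:30-18:15, 19:30-20:00, 20:30-20:45.
Hana ∩ Nikolai ∩ Finn ∩ Ximena: 14:30-18:15, 19:30-20:00, 20:30-20:45.
Hana ∩ Nikolai ∩ Finn ∩ Ximena ∩ Mateo: 14:30-17:45, 18:00-18:15, 19:30-20:00, 20:30-20:45.
Hana ∩ Nikolai ∩ Finn ∩ Ximena ∩ Mateo ∩ Divya: 14:30-17:45, 19:30-20:00, 20:30-20:45.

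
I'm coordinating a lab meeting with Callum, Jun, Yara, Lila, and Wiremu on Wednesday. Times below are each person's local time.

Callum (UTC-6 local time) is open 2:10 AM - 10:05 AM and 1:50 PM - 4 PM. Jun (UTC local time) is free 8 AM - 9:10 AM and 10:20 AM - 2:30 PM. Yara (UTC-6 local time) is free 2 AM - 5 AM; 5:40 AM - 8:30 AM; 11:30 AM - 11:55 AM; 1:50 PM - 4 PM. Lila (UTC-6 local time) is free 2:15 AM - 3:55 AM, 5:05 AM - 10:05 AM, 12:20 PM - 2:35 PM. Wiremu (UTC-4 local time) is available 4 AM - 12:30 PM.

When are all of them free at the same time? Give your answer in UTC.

08:15-09:10, 11:40-14:30

Callum in UTC: 08:10-16:05, 19:50-22:00 (add 6h to convert from UTC-6).
Jun in UTC: 08:00-09:10, 10:20-14:30.
Yara in UTC: 08:00-11:00, 11:40-14:30, 17:30-17:55, 19:50-22:00 (add 6h to convert from UTC-6).
Lila in UTC: 08:15-09:55, 11:05-16:05, 18:20-20:35 (add 6h to convert from UTC-6).
Wiremu in UTC: 08:00-16:30 (add 4h to convert from UTC-4).
Callum ∩ Jun: 08:10-09:10, 10:20-14:30.
Callum ∩ Jun ∩ Yara: 08:10-09:10, 10:20-11:00, 11:40-14:30.
Callum ∩ Jun ∩ Yara ∩ Lila: 08:15-09:10, 11:40-14:30.
Callum ∩ Jun ∩ Yara ∩ Lila ∩ Wiremu: 08:15-09:10, 11:40-14:30.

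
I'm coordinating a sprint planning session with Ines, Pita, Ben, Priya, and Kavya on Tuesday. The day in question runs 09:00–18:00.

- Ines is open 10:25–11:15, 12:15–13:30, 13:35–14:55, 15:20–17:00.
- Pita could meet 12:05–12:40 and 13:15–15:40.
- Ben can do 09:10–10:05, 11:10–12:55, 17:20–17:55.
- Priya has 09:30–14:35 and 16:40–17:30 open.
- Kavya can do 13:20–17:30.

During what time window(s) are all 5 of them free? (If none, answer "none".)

Ines ∩ Pita: 12:15-12:40, 13:15-13:30, 13:35-14:55, 15:20-15:40.
Ines ∩ Pita ∩ Ben: 12:15-12:40.
Ines ∩ Pita ∩ Ben ∩ Priya: 12:15-12:40.
Ines ∩ Pita ∩ Ben ∩ Priya ∩ Kavya: ∅.
There is no time when everyone is free.

none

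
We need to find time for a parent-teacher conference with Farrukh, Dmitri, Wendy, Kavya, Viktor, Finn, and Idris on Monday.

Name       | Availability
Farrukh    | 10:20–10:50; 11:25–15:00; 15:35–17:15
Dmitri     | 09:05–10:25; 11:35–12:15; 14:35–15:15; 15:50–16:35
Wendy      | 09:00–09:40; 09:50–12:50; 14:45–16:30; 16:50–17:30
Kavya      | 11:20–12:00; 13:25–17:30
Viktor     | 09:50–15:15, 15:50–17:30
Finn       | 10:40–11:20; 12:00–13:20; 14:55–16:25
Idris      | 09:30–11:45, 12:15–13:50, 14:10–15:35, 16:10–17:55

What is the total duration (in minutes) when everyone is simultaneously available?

Farrukh ∩ Dmitri: 10:20-10:25, 11:35-12:15, 14:35-15:00, 15:50-16:35.
Farrukh ∩ Dmitri ∩ Wendy: 10:20-10:25, 11:35-12:15, 14:45-15:00, 15:50-16:30.
Farrukh ∩ Dmitri ∩ Wendy ∩ Kavya: 11:35-12:00, 14:45-15:00, 15:50-16:30.
Farrukh ∩ Dmitri ∩ Wendy ∩ Kavya ∩ Viktor: 11:35-12:00, 14:45-15:00, 15:50-16:30.
Farrukh ∩ Dmitri ∩ Wendy ∩ Kavya ∩ Viktor ∩ Finn: 14:55-15:00, 15:50-16:25.
Farrukh ∩ Dmitri ∩ Wendy ∩ Kavya ∩ Viktor ∩ Finn ∩ Idris: 14:55-15:00, 16:10-16:25.
Those are the intersection windows.
Summing the common windows: 5 + 15 = 20 minutes.

20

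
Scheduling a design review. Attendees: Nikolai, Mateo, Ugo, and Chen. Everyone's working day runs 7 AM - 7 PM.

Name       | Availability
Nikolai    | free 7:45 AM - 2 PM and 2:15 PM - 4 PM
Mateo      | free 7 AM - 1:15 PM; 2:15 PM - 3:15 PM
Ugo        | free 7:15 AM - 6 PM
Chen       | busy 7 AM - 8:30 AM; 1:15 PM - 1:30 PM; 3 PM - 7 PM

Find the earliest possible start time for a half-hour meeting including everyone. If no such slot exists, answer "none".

08:30

Nikolai free: 07:45-14:00, 14:15-16:00.
Mateo free: 07:00-13:15, 14:15-15:15.
Ugo free: 07:15-18:00.
Chen free: 08:30-13:15, 13:30-15:00 (invert busy blocks within the working day).
Nikolai ∩ Mateo: 07:45-13:15, 14:15-15:15.
Nikolai ∩ Mateo ∩ Ugo: 07:45-13:15, 14:15-15:15.
Nikolai ∩ Mateo ∩ Ugo ∩ Chen: 08:30-13:15, 14:15-15:00.
The first common window of at least 30 minutes is 08:30-13:15, so the earliest start is 08:30.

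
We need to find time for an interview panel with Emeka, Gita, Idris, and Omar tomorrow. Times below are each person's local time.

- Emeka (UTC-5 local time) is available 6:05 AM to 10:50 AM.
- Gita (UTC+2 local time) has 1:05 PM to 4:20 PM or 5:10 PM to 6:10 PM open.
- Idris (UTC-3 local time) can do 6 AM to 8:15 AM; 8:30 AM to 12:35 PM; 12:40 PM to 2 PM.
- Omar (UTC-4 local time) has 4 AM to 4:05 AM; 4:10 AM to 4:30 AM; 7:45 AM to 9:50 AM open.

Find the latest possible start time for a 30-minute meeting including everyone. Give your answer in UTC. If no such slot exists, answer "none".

Emeka in UTC: 11:05-15:50 (add 5h to convert from UTC-5).
Gita in UTC: 11:05-14:20, 15:10-16:10 (subtract 2h to convert from UTC+2).
Idris in UTC: 09:00-11:15, 11:30-15:35, 15:40-17:00 (add 3h to convert from UTC-3).
Omar in UTC: 08:00-08:05, 08:10-08:30, 11:45-13:50 (add 4h to convert from UTC-4).
Emeka ∩ Gita: 11:05-14:20, 15:10-15:50.
Emeka ∩ Gita ∩ Idris: 11:05-11:15, 11:30-14:20, 15:10-15:35, 15:40-15:50.
Emeka ∩ Gita ∩ Idris ∩ Omar: 11:45-13:50.
The last common window of at least 30 minutes is 11:45-13:50; a 30-minute meeting can start as late as 13:20 and still end by 13:50.

13:20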